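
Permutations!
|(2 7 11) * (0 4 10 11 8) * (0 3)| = 8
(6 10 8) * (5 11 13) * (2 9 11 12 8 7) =(2 9 11 13 5 12 8 6 10 7) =[0, 1, 9, 3, 4, 12, 10, 2, 6, 11, 7, 13, 8, 5]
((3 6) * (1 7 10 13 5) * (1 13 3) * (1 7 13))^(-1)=(1 5 13)(3 10 7 6)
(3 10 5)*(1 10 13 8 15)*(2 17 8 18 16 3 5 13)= (1 10 13 18 16 3 2 17 8 15)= [0, 10, 17, 2, 4, 5, 6, 7, 15, 9, 13, 11, 12, 18, 14, 1, 3, 8, 16]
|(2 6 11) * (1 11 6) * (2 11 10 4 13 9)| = 6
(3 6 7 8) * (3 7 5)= (3 6 5)(7 8)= [0, 1, 2, 6, 4, 3, 5, 8, 7]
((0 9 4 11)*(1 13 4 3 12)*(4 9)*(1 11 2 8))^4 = ((0 4 2 8 1 13 9 3 12 11))^4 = (0 1 12 2 9)(3 4 13 11 8)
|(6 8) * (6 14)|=|(6 8 14)|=3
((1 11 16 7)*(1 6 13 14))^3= ((1 11 16 7 6 13 14))^3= (1 7 14 16 13 11 6)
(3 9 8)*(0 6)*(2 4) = (0 6)(2 4)(3 9 8) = [6, 1, 4, 9, 2, 5, 0, 7, 3, 8]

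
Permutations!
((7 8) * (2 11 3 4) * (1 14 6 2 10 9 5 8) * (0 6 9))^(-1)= ((0 6 2 11 3 4 10)(1 14 9 5 8 7))^(-1)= (0 10 4 3 11 2 6)(1 7 8 5 9 14)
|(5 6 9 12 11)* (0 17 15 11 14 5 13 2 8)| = 35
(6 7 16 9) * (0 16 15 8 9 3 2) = (0 16 3 2)(6 7 15 8 9) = [16, 1, 0, 2, 4, 5, 7, 15, 9, 6, 10, 11, 12, 13, 14, 8, 3]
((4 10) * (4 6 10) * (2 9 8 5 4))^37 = ((2 9 8 5 4)(6 10))^37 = (2 8 4 9 5)(6 10)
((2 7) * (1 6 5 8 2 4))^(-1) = ((1 6 5 8 2 7 4))^(-1) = (1 4 7 2 8 5 6)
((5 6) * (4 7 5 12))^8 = ((4 7 5 6 12))^8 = (4 6 7 12 5)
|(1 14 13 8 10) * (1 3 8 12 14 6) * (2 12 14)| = |(1 6)(2 12)(3 8 10)(13 14)| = 6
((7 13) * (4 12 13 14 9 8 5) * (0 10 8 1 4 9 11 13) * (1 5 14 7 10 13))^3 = ((0 13 10 8 14 11 1 4 12)(5 9))^3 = (0 8 1)(4 13 14)(5 9)(10 11 12)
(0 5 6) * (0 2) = (0 5 6 2) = [5, 1, 0, 3, 4, 6, 2]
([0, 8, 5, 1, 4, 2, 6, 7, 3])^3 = [0, 1, 5, 3, 4, 2, 6, 7, 8]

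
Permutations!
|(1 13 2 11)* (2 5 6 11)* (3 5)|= 6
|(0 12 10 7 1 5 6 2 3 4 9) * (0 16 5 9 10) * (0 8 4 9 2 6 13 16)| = 30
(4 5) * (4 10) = (4 5 10) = [0, 1, 2, 3, 5, 10, 6, 7, 8, 9, 4]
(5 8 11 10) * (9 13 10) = [0, 1, 2, 3, 4, 8, 6, 7, 11, 13, 5, 9, 12, 10] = (5 8 11 9 13 10)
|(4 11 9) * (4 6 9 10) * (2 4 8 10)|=|(2 4 11)(6 9)(8 10)|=6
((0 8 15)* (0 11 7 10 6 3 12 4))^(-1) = (0 4 12 3 6 10 7 11 15 8)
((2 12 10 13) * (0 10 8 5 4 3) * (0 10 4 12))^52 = ((0 4 3 10 13 2)(5 12 8))^52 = (0 13 3)(2 10 4)(5 12 8)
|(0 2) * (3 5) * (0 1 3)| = |(0 2 1 3 5)| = 5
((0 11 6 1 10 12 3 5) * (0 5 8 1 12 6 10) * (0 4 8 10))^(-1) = ((0 11)(1 4 8)(3 10 6 12))^(-1) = (0 11)(1 8 4)(3 12 6 10)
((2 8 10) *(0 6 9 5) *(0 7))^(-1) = ((0 6 9 5 7)(2 8 10))^(-1) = (0 7 5 9 6)(2 10 8)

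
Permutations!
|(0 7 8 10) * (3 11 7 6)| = 7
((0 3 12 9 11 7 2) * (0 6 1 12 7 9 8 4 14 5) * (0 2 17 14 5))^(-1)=(0 14 17 7 3)(1 6 2 5 4 8 12)(9 11)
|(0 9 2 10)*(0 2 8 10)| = 5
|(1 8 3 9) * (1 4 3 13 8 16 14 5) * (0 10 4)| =|(0 10 4 3 9)(1 16 14 5)(8 13)| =20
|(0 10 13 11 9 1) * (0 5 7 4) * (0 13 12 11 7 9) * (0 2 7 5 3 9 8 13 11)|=|(0 10 12)(1 3 9)(2 7 4 11)(5 8 13)|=12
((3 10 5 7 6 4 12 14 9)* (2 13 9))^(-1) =(2 14 12 4 6 7 5 10 3 9 13)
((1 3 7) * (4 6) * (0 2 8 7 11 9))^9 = ((0 2 8 7 1 3 11 9)(4 6))^9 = (0 2 8 7 1 3 11 9)(4 6)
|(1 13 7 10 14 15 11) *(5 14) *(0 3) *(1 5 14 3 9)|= 11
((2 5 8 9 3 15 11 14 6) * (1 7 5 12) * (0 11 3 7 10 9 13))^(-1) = ((0 11 14 6 2 12 1 10 9 7 5 8 13)(3 15))^(-1) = (0 13 8 5 7 9 10 1 12 2 6 14 11)(3 15)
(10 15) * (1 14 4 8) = [0, 14, 2, 3, 8, 5, 6, 7, 1, 9, 15, 11, 12, 13, 4, 10] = (1 14 4 8)(10 15)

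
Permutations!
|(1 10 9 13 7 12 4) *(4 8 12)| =6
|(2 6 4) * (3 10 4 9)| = 6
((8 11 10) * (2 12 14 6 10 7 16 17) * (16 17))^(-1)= ((2 12 14 6 10 8 11 7 17))^(-1)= (2 17 7 11 8 10 6 14 12)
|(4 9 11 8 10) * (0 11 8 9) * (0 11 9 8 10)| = 6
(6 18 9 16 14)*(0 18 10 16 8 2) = (0 18 9 8 2)(6 10 16 14) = [18, 1, 0, 3, 4, 5, 10, 7, 2, 8, 16, 11, 12, 13, 6, 15, 14, 17, 9]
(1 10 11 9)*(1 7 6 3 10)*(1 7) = (1 7 6 3 10 11 9) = [0, 7, 2, 10, 4, 5, 3, 6, 8, 1, 11, 9]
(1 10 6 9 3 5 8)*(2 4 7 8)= (1 10 6 9 3 5 2 4 7 8)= [0, 10, 4, 5, 7, 2, 9, 8, 1, 3, 6]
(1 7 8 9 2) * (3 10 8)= (1 7 3 10 8 9 2)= [0, 7, 1, 10, 4, 5, 6, 3, 9, 2, 8]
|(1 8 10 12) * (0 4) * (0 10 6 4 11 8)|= |(0 11 8 6 4 10 12 1)|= 8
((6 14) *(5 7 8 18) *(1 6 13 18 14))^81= (1 6)(5 14)(7 13)(8 18)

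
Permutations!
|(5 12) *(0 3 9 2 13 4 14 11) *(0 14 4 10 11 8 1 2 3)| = 14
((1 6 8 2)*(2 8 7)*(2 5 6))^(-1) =((8)(1 2)(5 6 7))^(-1) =(8)(1 2)(5 7 6)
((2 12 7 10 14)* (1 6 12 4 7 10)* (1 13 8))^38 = (1 13 4 14 12)(2 10 6 8 7)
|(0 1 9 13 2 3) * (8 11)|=|(0 1 9 13 2 3)(8 11)|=6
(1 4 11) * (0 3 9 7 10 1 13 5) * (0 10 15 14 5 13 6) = [3, 4, 2, 9, 11, 10, 0, 15, 8, 7, 1, 6, 12, 13, 5, 14] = (0 3 9 7 15 14 5 10 1 4 11 6)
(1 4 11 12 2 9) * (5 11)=(1 4 5 11 12 2 9)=[0, 4, 9, 3, 5, 11, 6, 7, 8, 1, 10, 12, 2]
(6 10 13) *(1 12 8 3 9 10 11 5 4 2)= (1 12 8 3 9 10 13 6 11 5 4 2)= [0, 12, 1, 9, 2, 4, 11, 7, 3, 10, 13, 5, 8, 6]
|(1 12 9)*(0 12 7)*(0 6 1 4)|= |(0 12 9 4)(1 7 6)|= 12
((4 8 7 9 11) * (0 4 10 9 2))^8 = (0 7 4 2 8)(9 10 11)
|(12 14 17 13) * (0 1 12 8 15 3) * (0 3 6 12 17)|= |(0 1 17 13 8 15 6 12 14)|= 9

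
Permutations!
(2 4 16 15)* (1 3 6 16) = (1 3 6 16 15 2 4) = [0, 3, 4, 6, 1, 5, 16, 7, 8, 9, 10, 11, 12, 13, 14, 2, 15]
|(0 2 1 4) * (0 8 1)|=6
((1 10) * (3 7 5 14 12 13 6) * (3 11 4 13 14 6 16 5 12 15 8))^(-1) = ((1 10)(3 7 12 14 15 8)(4 13 16 5 6 11))^(-1) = (1 10)(3 8 15 14 12 7)(4 11 6 5 16 13)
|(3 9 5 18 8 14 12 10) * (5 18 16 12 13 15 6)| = 12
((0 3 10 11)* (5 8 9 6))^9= (0 3 10 11)(5 8 9 6)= ((0 3 10 11)(5 8 9 6))^9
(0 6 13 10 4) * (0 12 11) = (0 6 13 10 4 12 11) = [6, 1, 2, 3, 12, 5, 13, 7, 8, 9, 4, 0, 11, 10]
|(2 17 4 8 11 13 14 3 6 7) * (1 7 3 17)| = |(1 7 2)(3 6)(4 8 11 13 14 17)| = 6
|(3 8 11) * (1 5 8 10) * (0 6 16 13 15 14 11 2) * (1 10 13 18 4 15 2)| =|(0 6 16 18 4 15 14 11 3 13 2)(1 5 8)| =33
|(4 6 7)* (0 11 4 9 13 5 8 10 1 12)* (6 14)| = 13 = |(0 11 4 14 6 7 9 13 5 8 10 1 12)|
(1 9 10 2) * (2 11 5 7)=(1 9 10 11 5 7 2)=[0, 9, 1, 3, 4, 7, 6, 2, 8, 10, 11, 5]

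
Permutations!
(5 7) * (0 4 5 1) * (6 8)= [4, 0, 2, 3, 5, 7, 8, 1, 6]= (0 4 5 7 1)(6 8)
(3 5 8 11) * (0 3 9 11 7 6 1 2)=(0 3 5 8 7 6 1 2)(9 11)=[3, 2, 0, 5, 4, 8, 1, 6, 7, 11, 10, 9]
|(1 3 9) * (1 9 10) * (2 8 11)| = 3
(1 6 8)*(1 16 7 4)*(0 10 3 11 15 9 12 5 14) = [10, 6, 2, 11, 1, 14, 8, 4, 16, 12, 3, 15, 5, 13, 0, 9, 7] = (0 10 3 11 15 9 12 5 14)(1 6 8 16 7 4)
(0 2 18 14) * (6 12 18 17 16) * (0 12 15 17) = [2, 1, 0, 3, 4, 5, 15, 7, 8, 9, 10, 11, 18, 13, 12, 17, 6, 16, 14] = (0 2)(6 15 17 16)(12 18 14)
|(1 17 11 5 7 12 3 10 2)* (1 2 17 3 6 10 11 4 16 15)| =12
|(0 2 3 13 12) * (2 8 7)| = |(0 8 7 2 3 13 12)| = 7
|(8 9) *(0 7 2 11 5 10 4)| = |(0 7 2 11 5 10 4)(8 9)| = 14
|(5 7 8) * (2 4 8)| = 5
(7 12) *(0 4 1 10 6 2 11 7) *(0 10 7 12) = (0 4 1 7)(2 11 12 10 6) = [4, 7, 11, 3, 1, 5, 2, 0, 8, 9, 6, 12, 10]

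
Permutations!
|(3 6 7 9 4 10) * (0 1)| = |(0 1)(3 6 7 9 4 10)| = 6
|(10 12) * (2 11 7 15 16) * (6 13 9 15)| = |(2 11 7 6 13 9 15 16)(10 12)| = 8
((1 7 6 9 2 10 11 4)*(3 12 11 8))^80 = (1 9 8 11 7 2 3 4 6 10 12) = ((1 7 6 9 2 10 8 3 12 11 4))^80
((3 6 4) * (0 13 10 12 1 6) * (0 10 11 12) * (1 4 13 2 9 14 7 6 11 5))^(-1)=(0 10 3 4 12 11 1 5 13 6 7 14 9 2)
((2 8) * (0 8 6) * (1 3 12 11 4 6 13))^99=(0 6 4 11 12 3 1 13 2 8)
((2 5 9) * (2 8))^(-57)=(2 8 9 5)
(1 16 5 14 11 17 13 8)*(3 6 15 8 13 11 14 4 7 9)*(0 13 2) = (0 13 2)(1 16 5 4 7 9 3 6 15 8)(11 17) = [13, 16, 0, 6, 7, 4, 15, 9, 1, 3, 10, 17, 12, 2, 14, 8, 5, 11]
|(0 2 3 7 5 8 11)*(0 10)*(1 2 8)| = 20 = |(0 8 11 10)(1 2 3 7 5)|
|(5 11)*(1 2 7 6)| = 4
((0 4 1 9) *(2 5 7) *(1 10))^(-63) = ((0 4 10 1 9)(2 5 7))^(-63) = (0 10 9 4 1)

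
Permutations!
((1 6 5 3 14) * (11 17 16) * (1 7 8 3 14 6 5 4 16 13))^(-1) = ((1 5 14 7 8 3 6 4 16 11 17 13))^(-1) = (1 13 17 11 16 4 6 3 8 7 14 5)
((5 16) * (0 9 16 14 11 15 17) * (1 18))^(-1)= (0 17 15 11 14 5 16 9)(1 18)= ((0 9 16 5 14 11 15 17)(1 18))^(-1)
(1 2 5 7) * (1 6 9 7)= (1 2 5)(6 9 7)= [0, 2, 5, 3, 4, 1, 9, 6, 8, 7]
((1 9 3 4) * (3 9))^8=(9)(1 4 3)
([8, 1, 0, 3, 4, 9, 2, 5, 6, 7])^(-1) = (0 2 6 8)(5 7 9)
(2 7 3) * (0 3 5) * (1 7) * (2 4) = (0 3 4 2 1 7 5) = [3, 7, 1, 4, 2, 0, 6, 5]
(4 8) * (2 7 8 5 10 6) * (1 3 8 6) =[0, 3, 7, 8, 5, 10, 2, 6, 4, 9, 1] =(1 3 8 4 5 10)(2 7 6)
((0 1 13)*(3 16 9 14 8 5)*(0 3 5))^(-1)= ((0 1 13 3 16 9 14 8))^(-1)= (0 8 14 9 16 3 13 1)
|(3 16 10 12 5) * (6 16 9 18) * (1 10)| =|(1 10 12 5 3 9 18 6 16)| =9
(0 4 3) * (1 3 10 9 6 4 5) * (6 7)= [5, 3, 2, 0, 10, 1, 4, 6, 8, 7, 9]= (0 5 1 3)(4 10 9 7 6)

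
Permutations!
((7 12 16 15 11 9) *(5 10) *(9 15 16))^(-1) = (16)(5 10)(7 9 12)(11 15)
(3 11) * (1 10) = (1 10)(3 11) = [0, 10, 2, 11, 4, 5, 6, 7, 8, 9, 1, 3]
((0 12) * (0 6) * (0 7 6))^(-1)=(0 12)(6 7)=((0 12)(6 7))^(-1)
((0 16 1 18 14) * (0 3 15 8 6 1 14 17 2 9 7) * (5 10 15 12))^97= (0 16 14 3 12 5 10 15 8 6 1 18 17 2 9 7)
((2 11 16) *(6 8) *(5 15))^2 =(2 16 11)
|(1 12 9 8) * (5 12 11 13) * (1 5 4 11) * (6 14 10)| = 12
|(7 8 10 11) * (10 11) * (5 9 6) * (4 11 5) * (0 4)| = 8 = |(0 4 11 7 8 5 9 6)|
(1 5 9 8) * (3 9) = (1 5 3 9 8) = [0, 5, 2, 9, 4, 3, 6, 7, 1, 8]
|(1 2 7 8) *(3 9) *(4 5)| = |(1 2 7 8)(3 9)(4 5)| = 4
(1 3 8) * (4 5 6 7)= (1 3 8)(4 5 6 7)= [0, 3, 2, 8, 5, 6, 7, 4, 1]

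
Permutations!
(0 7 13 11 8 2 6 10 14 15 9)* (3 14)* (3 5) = (0 7 13 11 8 2 6 10 5 3 14 15 9) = [7, 1, 6, 14, 4, 3, 10, 13, 2, 0, 5, 8, 12, 11, 15, 9]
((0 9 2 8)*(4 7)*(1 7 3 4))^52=(9)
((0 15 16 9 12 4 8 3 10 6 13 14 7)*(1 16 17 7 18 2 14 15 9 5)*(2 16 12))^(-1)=(0 7 17 15 13 6 10 3 8 4 12 1 5 16 18 14 2 9)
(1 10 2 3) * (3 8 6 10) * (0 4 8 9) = (0 4 8 6 10 2 9)(1 3) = [4, 3, 9, 1, 8, 5, 10, 7, 6, 0, 2]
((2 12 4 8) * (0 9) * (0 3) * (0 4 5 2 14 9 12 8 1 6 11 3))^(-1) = ((0 12 5 2 8 14 9)(1 6 11 3 4))^(-1) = (0 9 14 8 2 5 12)(1 4 3 11 6)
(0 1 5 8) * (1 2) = [2, 5, 1, 3, 4, 8, 6, 7, 0] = (0 2 1 5 8)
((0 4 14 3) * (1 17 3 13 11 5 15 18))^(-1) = ((0 4 14 13 11 5 15 18 1 17 3))^(-1) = (0 3 17 1 18 15 5 11 13 14 4)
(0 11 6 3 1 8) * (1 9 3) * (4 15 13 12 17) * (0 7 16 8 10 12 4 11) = (1 10 12 17 11 6)(3 9)(4 15 13)(7 16 8) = [0, 10, 2, 9, 15, 5, 1, 16, 7, 3, 12, 6, 17, 4, 14, 13, 8, 11]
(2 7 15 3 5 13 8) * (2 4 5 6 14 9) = (2 7 15 3 6 14 9)(4 5 13 8) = [0, 1, 7, 6, 5, 13, 14, 15, 4, 2, 10, 11, 12, 8, 9, 3]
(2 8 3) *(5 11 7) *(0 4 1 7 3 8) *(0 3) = [4, 7, 3, 2, 1, 11, 6, 5, 8, 9, 10, 0] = (0 4 1 7 5 11)(2 3)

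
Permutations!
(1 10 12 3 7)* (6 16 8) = (1 10 12 3 7)(6 16 8) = [0, 10, 2, 7, 4, 5, 16, 1, 6, 9, 12, 11, 3, 13, 14, 15, 8]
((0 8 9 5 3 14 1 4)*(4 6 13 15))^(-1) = ((0 8 9 5 3 14 1 6 13 15 4))^(-1) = (0 4 15 13 6 1 14 3 5 9 8)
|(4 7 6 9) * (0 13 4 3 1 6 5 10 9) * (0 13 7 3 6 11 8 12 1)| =|(0 7 5 10 9 6 13 4 3)(1 11 8 12)| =36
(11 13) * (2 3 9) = (2 3 9)(11 13) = [0, 1, 3, 9, 4, 5, 6, 7, 8, 2, 10, 13, 12, 11]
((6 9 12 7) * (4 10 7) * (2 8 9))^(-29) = ((2 8 9 12 4 10 7 6))^(-29) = (2 12 7 8 4 6 9 10)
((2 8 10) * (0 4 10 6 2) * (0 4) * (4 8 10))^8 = ((2 10 8 6))^8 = (10)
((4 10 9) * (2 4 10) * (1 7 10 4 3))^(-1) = (1 3 2 4 9 10 7)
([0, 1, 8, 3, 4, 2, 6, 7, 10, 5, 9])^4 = [0, 1, 5, 3, 4, 9, 6, 7, 2, 10, 8]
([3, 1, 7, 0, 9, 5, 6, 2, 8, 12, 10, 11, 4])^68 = (4 12 9)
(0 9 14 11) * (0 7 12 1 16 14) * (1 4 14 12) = (0 9)(1 16 12 4 14 11 7) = [9, 16, 2, 3, 14, 5, 6, 1, 8, 0, 10, 7, 4, 13, 11, 15, 12]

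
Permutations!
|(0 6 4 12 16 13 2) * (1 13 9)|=|(0 6 4 12 16 9 1 13 2)|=9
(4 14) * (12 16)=[0, 1, 2, 3, 14, 5, 6, 7, 8, 9, 10, 11, 16, 13, 4, 15, 12]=(4 14)(12 16)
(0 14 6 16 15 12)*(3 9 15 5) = (0 14 6 16 5 3 9 15 12) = [14, 1, 2, 9, 4, 3, 16, 7, 8, 15, 10, 11, 0, 13, 6, 12, 5]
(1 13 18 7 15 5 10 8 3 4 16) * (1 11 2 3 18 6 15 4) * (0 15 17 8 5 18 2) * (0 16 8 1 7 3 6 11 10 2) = (0 15 18 3 7 4 8)(1 13 11 16 10 5 2 6 17) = [15, 13, 6, 7, 8, 2, 17, 4, 0, 9, 5, 16, 12, 11, 14, 18, 10, 1, 3]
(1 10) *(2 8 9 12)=(1 10)(2 8 9 12)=[0, 10, 8, 3, 4, 5, 6, 7, 9, 12, 1, 11, 2]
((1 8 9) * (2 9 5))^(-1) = (1 9 2 5 8) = ((1 8 5 2 9))^(-1)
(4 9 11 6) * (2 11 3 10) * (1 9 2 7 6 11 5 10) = (11)(1 9 3)(2 5 10 7 6 4) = [0, 9, 5, 1, 2, 10, 4, 6, 8, 3, 7, 11]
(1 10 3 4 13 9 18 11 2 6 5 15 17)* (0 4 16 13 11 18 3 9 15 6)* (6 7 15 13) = (18)(0 4 11 2)(1 10 9 3 16 6 5 7 15 17) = [4, 10, 0, 16, 11, 7, 5, 15, 8, 3, 9, 2, 12, 13, 14, 17, 6, 1, 18]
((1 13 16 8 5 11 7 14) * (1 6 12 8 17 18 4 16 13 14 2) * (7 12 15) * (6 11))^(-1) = (1 2 7 15 6 5 8 12 11 14)(4 18 17 16)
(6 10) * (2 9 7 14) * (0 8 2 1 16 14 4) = [8, 16, 9, 3, 0, 5, 10, 4, 2, 7, 6, 11, 12, 13, 1, 15, 14] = (0 8 2 9 7 4)(1 16 14)(6 10)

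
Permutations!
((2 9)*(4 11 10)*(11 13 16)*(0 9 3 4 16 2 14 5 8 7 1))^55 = ((0 9 14 5 8 7 1)(2 3 4 13)(10 16 11))^55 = (0 1 7 8 5 14 9)(2 13 4 3)(10 16 11)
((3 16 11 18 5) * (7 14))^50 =((3 16 11 18 5)(7 14))^50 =(18)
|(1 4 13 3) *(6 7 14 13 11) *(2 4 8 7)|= 12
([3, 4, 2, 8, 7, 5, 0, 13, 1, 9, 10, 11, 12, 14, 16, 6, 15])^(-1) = (0 6 15 16 14 13 7 4 1 8 3)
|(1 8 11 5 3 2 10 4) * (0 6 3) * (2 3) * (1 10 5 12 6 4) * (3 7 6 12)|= 11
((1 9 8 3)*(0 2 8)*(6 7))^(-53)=((0 2 8 3 1 9)(6 7))^(-53)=(0 2 8 3 1 9)(6 7)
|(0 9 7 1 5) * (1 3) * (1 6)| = |(0 9 7 3 6 1 5)| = 7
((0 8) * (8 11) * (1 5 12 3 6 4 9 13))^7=(0 11 8)(1 13 9 4 6 3 12 5)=((0 11 8)(1 5 12 3 6 4 9 13))^7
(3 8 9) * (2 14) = [0, 1, 14, 8, 4, 5, 6, 7, 9, 3, 10, 11, 12, 13, 2] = (2 14)(3 8 9)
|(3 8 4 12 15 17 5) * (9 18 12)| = |(3 8 4 9 18 12 15 17 5)| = 9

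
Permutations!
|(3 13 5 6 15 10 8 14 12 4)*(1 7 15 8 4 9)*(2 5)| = |(1 7 15 10 4 3 13 2 5 6 8 14 12 9)| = 14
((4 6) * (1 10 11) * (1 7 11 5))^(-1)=((1 10 5)(4 6)(7 11))^(-1)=(1 5 10)(4 6)(7 11)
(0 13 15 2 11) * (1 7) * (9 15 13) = [9, 7, 11, 3, 4, 5, 6, 1, 8, 15, 10, 0, 12, 13, 14, 2] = (0 9 15 2 11)(1 7)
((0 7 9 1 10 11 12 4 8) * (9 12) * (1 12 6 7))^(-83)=(0 12 10 8 9 1 4 11)(6 7)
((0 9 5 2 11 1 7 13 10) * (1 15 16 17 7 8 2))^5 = (0 2 7 5 15 10 8 17 9 11 13 1 16)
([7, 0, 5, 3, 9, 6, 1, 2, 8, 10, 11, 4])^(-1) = [1, 6, 7, 3, 11, 2, 5, 0, 8, 4, 9, 10]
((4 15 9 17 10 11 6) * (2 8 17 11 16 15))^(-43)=(2 11 16 8 6 15 17 4 9 10)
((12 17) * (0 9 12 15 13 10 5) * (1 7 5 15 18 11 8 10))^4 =(0 18 15 5 17 10 7 12 8 1 9 11 13) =((0 9 12 17 18 11 8 10 15 13 1 7 5))^4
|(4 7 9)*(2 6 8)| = |(2 6 8)(4 7 9)| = 3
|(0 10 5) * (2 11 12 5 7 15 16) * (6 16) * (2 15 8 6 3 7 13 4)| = 24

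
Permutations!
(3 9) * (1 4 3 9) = (9)(1 4 3) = [0, 4, 2, 1, 3, 5, 6, 7, 8, 9]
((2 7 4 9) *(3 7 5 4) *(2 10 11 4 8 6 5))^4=(11)(5 8 6)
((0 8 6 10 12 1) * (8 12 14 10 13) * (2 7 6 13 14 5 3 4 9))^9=(14)(8 13)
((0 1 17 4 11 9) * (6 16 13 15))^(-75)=(0 4)(1 11)(6 16 13 15)(9 17)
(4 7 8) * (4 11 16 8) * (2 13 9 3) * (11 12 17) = (2 13 9 3)(4 7)(8 12 17 11 16) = [0, 1, 13, 2, 7, 5, 6, 4, 12, 3, 10, 16, 17, 9, 14, 15, 8, 11]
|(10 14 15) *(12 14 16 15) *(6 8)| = 6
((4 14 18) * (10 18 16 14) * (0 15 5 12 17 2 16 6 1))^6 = ((0 15 5 12 17 2 16 14 6 1)(4 10 18))^6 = (18)(0 16 5 6 17)(1 2 15 14 12)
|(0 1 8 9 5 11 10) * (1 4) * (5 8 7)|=14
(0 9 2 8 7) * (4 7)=(0 9 2 8 4 7)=[9, 1, 8, 3, 7, 5, 6, 0, 4, 2]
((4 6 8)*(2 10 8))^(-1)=((2 10 8 4 6))^(-1)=(2 6 4 8 10)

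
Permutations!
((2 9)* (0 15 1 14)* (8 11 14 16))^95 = ((0 15 1 16 8 11 14)(2 9))^95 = (0 8 15 11 1 14 16)(2 9)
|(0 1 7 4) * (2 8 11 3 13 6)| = 12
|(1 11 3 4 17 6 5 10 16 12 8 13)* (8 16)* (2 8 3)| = 30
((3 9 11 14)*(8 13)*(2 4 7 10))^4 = ((2 4 7 10)(3 9 11 14)(8 13))^4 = (14)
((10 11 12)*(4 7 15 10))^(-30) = (15)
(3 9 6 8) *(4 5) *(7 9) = (3 7 9 6 8)(4 5) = [0, 1, 2, 7, 5, 4, 8, 9, 3, 6]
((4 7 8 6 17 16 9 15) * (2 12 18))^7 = (2 12 18)(4 15 9 16 17 6 8 7)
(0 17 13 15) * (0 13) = (0 17)(13 15) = [17, 1, 2, 3, 4, 5, 6, 7, 8, 9, 10, 11, 12, 15, 14, 13, 16, 0]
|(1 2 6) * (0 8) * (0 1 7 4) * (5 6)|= 8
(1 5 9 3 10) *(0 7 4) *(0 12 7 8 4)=[8, 5, 2, 10, 12, 9, 6, 0, 4, 3, 1, 11, 7]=(0 8 4 12 7)(1 5 9 3 10)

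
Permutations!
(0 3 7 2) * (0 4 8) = (0 3 7 2 4 8) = [3, 1, 4, 7, 8, 5, 6, 2, 0]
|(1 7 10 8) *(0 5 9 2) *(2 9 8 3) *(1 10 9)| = |(0 5 8 10 3 2)(1 7 9)| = 6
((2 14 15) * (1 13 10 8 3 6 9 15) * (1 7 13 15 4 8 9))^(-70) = (1 2 7 10 4 3)(6 15 14 13 9 8)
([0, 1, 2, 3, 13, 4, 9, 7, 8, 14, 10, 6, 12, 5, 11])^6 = (6 14)(9 11)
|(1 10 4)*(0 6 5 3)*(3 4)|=7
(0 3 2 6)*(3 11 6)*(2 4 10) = (0 11 6)(2 3 4 10) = [11, 1, 3, 4, 10, 5, 0, 7, 8, 9, 2, 6]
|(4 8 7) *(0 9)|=|(0 9)(4 8 7)|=6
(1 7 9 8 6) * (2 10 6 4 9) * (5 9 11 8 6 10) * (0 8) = (0 8 4 11)(1 7 2 5 9 6) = [8, 7, 5, 3, 11, 9, 1, 2, 4, 6, 10, 0]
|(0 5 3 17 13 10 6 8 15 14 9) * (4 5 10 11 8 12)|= 14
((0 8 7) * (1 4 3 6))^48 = (8)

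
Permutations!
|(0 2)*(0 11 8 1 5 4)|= 7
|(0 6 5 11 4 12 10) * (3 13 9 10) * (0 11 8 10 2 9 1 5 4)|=22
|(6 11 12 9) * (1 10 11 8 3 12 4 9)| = |(1 10 11 4 9 6 8 3 12)| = 9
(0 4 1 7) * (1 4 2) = [2, 7, 1, 3, 4, 5, 6, 0] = (0 2 1 7)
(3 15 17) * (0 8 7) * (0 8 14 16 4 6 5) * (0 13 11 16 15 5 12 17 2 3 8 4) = (0 14 15 2 3 5 13 11 16)(4 6 12 17 8 7) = [14, 1, 3, 5, 6, 13, 12, 4, 7, 9, 10, 16, 17, 11, 15, 2, 0, 8]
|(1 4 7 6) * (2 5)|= |(1 4 7 6)(2 5)|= 4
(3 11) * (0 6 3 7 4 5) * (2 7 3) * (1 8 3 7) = (0 6 2 1 8 3 11 7 4 5) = [6, 8, 1, 11, 5, 0, 2, 4, 3, 9, 10, 7]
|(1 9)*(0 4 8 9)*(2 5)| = |(0 4 8 9 1)(2 5)| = 10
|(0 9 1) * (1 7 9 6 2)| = |(0 6 2 1)(7 9)| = 4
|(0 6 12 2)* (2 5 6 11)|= |(0 11 2)(5 6 12)|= 3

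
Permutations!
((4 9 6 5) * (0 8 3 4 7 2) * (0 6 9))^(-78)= (9)(0 3)(2 5)(4 8)(6 7)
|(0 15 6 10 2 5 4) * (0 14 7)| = |(0 15 6 10 2 5 4 14 7)| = 9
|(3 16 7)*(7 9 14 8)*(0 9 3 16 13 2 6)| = 10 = |(0 9 14 8 7 16 3 13 2 6)|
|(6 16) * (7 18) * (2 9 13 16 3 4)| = |(2 9 13 16 6 3 4)(7 18)| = 14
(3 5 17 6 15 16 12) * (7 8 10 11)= [0, 1, 2, 5, 4, 17, 15, 8, 10, 9, 11, 7, 3, 13, 14, 16, 12, 6]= (3 5 17 6 15 16 12)(7 8 10 11)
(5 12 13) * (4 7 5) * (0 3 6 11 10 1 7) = (0 3 6 11 10 1 7 5 12 13 4) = [3, 7, 2, 6, 0, 12, 11, 5, 8, 9, 1, 10, 13, 4]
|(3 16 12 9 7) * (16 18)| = 6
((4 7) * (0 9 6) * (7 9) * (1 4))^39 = ((0 7 1 4 9 6))^39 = (0 4)(1 6)(7 9)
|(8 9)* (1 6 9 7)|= |(1 6 9 8 7)|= 5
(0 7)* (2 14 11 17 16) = [7, 1, 14, 3, 4, 5, 6, 0, 8, 9, 10, 17, 12, 13, 11, 15, 2, 16] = (0 7)(2 14 11 17 16)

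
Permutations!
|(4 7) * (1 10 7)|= |(1 10 7 4)|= 4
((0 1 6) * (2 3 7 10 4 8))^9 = ((0 1 6)(2 3 7 10 4 8))^9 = (2 10)(3 4)(7 8)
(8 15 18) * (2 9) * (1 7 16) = [0, 7, 9, 3, 4, 5, 6, 16, 15, 2, 10, 11, 12, 13, 14, 18, 1, 17, 8] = (1 7 16)(2 9)(8 15 18)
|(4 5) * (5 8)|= |(4 8 5)|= 3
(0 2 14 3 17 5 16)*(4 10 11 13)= (0 2 14 3 17 5 16)(4 10 11 13)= [2, 1, 14, 17, 10, 16, 6, 7, 8, 9, 11, 13, 12, 4, 3, 15, 0, 5]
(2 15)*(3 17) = (2 15)(3 17) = [0, 1, 15, 17, 4, 5, 6, 7, 8, 9, 10, 11, 12, 13, 14, 2, 16, 3]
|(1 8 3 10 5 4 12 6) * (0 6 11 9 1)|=|(0 6)(1 8 3 10 5 4 12 11 9)|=18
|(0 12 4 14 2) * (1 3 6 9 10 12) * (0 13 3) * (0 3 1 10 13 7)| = 35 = |(0 10 12 4 14 2 7)(1 3 6 9 13)|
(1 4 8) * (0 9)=(0 9)(1 4 8)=[9, 4, 2, 3, 8, 5, 6, 7, 1, 0]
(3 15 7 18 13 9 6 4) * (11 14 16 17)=(3 15 7 18 13 9 6 4)(11 14 16 17)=[0, 1, 2, 15, 3, 5, 4, 18, 8, 6, 10, 14, 12, 9, 16, 7, 17, 11, 13]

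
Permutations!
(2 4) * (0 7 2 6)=[7, 1, 4, 3, 6, 5, 0, 2]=(0 7 2 4 6)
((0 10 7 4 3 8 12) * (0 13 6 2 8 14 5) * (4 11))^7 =((0 10 7 11 4 3 14 5)(2 8 12 13 6))^7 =(0 5 14 3 4 11 7 10)(2 12 6 8 13)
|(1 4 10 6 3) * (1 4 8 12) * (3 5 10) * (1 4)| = 15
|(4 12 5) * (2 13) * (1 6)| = 6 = |(1 6)(2 13)(4 12 5)|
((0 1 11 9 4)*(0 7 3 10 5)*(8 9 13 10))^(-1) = (0 5 10 13 11 1)(3 7 4 9 8) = ((0 1 11 13 10 5)(3 8 9 4 7))^(-1)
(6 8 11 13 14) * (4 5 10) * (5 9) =(4 9 5 10)(6 8 11 13 14) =[0, 1, 2, 3, 9, 10, 8, 7, 11, 5, 4, 13, 12, 14, 6]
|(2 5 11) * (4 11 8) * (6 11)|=6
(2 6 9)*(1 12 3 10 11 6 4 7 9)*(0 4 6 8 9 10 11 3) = (0 4 7 10 3 11 8 9 2 6 1 12) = [4, 12, 6, 11, 7, 5, 1, 10, 9, 2, 3, 8, 0]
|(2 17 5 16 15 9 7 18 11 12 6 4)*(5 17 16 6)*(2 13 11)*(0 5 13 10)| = |(0 5 6 4 10)(2 16 15 9 7 18)(11 12 13)| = 30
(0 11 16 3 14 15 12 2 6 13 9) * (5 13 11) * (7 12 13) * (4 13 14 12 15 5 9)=(0 9)(2 6 11 16 3 12)(4 13)(5 7 15 14)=[9, 1, 6, 12, 13, 7, 11, 15, 8, 0, 10, 16, 2, 4, 5, 14, 3]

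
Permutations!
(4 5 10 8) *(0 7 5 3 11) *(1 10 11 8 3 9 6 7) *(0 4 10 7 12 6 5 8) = (0 1 7 8 10 3)(4 9 5 11)(6 12) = [1, 7, 2, 0, 9, 11, 12, 8, 10, 5, 3, 4, 6]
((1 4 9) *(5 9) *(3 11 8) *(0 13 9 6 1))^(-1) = (0 9 13)(1 6 5 4)(3 8 11)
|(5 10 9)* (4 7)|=6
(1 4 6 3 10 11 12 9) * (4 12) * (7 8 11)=(1 12 9)(3 10 7 8 11 4 6)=[0, 12, 2, 10, 6, 5, 3, 8, 11, 1, 7, 4, 9]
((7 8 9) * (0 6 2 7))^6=(9)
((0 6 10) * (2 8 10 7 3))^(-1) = (0 10 8 2 3 7 6)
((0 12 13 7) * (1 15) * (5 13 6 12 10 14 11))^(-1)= (0 7 13 5 11 14 10)(1 15)(6 12)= ((0 10 14 11 5 13 7)(1 15)(6 12))^(-1)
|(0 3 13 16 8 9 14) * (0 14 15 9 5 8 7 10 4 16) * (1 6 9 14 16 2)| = |(0 3 13)(1 6 9 15 14 16 7 10 4 2)(5 8)| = 30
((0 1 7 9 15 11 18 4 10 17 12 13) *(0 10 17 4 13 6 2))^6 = ((0 1 7 9 15 11 18 13 10 4 17 12 6 2))^6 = (0 18 6 15 17 7 10)(1 13 2 11 12 9 4)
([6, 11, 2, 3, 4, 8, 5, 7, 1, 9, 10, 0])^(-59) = [6, 11, 2, 3, 4, 8, 5, 7, 1, 9, 10, 0]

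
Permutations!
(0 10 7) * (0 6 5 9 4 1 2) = (0 10 7 6 5 9 4 1 2) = [10, 2, 0, 3, 1, 9, 5, 6, 8, 4, 7]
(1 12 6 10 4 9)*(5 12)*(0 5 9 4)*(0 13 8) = (0 5 12 6 10 13 8)(1 9) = [5, 9, 2, 3, 4, 12, 10, 7, 0, 1, 13, 11, 6, 8]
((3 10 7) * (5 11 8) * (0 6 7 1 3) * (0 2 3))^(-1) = (0 1 10 3 2 7 6)(5 8 11)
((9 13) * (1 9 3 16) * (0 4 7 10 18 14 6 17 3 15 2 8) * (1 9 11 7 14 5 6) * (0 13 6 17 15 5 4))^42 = ((1 11 7 10 18 4 14)(2 8 13 5 17 3 16 9 6 15))^42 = (18)(2 13 17 16 6)(3 9 15 8 5)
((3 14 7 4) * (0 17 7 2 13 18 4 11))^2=((0 17 7 11)(2 13 18 4 3 14))^2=(0 7)(2 18 3)(4 14 13)(11 17)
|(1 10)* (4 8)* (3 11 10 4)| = 6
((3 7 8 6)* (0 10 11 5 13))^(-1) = (0 13 5 11 10)(3 6 8 7)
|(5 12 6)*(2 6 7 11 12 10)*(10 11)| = 7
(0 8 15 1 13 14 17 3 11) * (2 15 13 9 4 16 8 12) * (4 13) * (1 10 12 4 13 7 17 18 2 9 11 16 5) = (0 4 5 1 11)(2 15 10 12 9 7 17 3 16 8 13 14 18) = [4, 11, 15, 16, 5, 1, 6, 17, 13, 7, 12, 0, 9, 14, 18, 10, 8, 3, 2]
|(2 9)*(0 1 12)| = 6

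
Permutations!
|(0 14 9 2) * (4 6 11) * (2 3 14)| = |(0 2)(3 14 9)(4 6 11)| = 6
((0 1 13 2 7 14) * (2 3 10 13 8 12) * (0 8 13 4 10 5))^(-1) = (0 5 3 13 1)(2 12 8 14 7)(4 10)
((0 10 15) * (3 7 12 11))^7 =(0 10 15)(3 11 12 7)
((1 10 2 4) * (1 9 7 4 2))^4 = ((1 10)(4 9 7))^4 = (10)(4 9 7)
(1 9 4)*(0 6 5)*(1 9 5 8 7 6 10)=(0 10 1 5)(4 9)(6 8 7)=[10, 5, 2, 3, 9, 0, 8, 6, 7, 4, 1]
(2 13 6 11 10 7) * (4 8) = (2 13 6 11 10 7)(4 8) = [0, 1, 13, 3, 8, 5, 11, 2, 4, 9, 7, 10, 12, 6]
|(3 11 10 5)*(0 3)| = |(0 3 11 10 5)| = 5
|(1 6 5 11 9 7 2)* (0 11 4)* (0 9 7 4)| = 14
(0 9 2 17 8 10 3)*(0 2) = (0 9)(2 17 8 10 3) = [9, 1, 17, 2, 4, 5, 6, 7, 10, 0, 3, 11, 12, 13, 14, 15, 16, 8]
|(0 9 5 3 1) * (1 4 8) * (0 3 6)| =|(0 9 5 6)(1 3 4 8)| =4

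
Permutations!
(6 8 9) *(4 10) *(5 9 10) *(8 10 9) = (4 5 8 9 6 10) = [0, 1, 2, 3, 5, 8, 10, 7, 9, 6, 4]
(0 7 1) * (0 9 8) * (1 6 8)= (0 7 6 8)(1 9)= [7, 9, 2, 3, 4, 5, 8, 6, 0, 1]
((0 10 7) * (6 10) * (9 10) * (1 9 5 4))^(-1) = ((0 6 5 4 1 9 10 7))^(-1) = (0 7 10 9 1 4 5 6)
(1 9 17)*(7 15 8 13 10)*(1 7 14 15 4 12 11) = (1 9 17 7 4 12 11)(8 13 10 14 15) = [0, 9, 2, 3, 12, 5, 6, 4, 13, 17, 14, 1, 11, 10, 15, 8, 16, 7]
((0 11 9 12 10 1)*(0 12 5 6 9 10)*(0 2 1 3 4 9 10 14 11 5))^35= (1 2 12)(11 14)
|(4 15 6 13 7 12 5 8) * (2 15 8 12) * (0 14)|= |(0 14)(2 15 6 13 7)(4 8)(5 12)|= 10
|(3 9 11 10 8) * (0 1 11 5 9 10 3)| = 6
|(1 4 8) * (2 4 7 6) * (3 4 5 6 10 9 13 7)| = |(1 3 4 8)(2 5 6)(7 10 9 13)| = 12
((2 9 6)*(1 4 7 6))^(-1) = (1 9 2 6 7 4)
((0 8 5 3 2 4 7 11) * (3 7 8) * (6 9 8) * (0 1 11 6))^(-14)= (11)(0 2)(3 4)(5 7 6 9 8)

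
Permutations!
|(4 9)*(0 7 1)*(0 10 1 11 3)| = 4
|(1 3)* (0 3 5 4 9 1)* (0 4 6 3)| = 6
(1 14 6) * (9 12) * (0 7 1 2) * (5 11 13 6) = (0 7 1 14 5 11 13 6 2)(9 12) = [7, 14, 0, 3, 4, 11, 2, 1, 8, 12, 10, 13, 9, 6, 5]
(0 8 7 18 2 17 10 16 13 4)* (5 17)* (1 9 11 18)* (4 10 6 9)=(0 8 7 1 4)(2 5 17 6 9 11 18)(10 16 13)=[8, 4, 5, 3, 0, 17, 9, 1, 7, 11, 16, 18, 12, 10, 14, 15, 13, 6, 2]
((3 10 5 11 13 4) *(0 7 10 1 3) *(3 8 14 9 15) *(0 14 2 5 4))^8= (0 1 10 2 14 11 15)(3 7 8 4 5 9 13)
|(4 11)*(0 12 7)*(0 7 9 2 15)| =|(0 12 9 2 15)(4 11)| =10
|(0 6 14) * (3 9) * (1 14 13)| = 10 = |(0 6 13 1 14)(3 9)|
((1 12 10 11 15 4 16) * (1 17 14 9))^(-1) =(1 9 14 17 16 4 15 11 10 12)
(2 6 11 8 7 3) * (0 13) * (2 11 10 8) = [13, 1, 6, 11, 4, 5, 10, 3, 7, 9, 8, 2, 12, 0] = (0 13)(2 6 10 8 7 3 11)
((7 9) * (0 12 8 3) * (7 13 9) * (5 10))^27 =((0 12 8 3)(5 10)(9 13))^27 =(0 3 8 12)(5 10)(9 13)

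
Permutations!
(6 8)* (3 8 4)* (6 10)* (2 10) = (2 10 6 4 3 8) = [0, 1, 10, 8, 3, 5, 4, 7, 2, 9, 6]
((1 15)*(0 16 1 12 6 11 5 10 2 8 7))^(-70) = ((0 16 1 15 12 6 11 5 10 2 8 7))^(-70) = (0 1 12 11 10 8)(2 7 16 15 6 5)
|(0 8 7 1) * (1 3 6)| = 6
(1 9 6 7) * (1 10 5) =(1 9 6 7 10 5) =[0, 9, 2, 3, 4, 1, 7, 10, 8, 6, 5]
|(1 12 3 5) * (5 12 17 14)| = 4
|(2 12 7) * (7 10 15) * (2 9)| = |(2 12 10 15 7 9)| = 6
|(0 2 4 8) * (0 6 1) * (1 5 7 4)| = 15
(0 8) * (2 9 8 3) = (0 3 2 9 8) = [3, 1, 9, 2, 4, 5, 6, 7, 0, 8]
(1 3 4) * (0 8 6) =(0 8 6)(1 3 4) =[8, 3, 2, 4, 1, 5, 0, 7, 6]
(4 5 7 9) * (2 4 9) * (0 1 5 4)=(9)(0 1 5 7 2)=[1, 5, 0, 3, 4, 7, 6, 2, 8, 9]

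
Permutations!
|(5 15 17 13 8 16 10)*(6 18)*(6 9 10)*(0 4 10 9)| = |(0 4 10 5 15 17 13 8 16 6 18)| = 11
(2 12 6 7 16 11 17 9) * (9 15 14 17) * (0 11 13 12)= [11, 1, 0, 3, 4, 5, 7, 16, 8, 2, 10, 9, 6, 12, 17, 14, 13, 15]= (0 11 9 2)(6 7 16 13 12)(14 17 15)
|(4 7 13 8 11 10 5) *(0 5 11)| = 6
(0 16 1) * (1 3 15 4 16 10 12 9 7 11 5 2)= (0 10 12 9 7 11 5 2 1)(3 15 4 16)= [10, 0, 1, 15, 16, 2, 6, 11, 8, 7, 12, 5, 9, 13, 14, 4, 3]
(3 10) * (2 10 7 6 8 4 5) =(2 10 3 7 6 8 4 5) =[0, 1, 10, 7, 5, 2, 8, 6, 4, 9, 3]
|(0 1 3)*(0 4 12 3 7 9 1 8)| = |(0 8)(1 7 9)(3 4 12)| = 6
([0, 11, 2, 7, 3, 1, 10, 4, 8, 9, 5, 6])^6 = [0, 11, 2, 3, 4, 1, 10, 7, 8, 9, 5, 6]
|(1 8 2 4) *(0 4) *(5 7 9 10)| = 20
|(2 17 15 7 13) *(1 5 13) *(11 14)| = 14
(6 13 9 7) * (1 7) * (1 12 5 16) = (1 7 6 13 9 12 5 16) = [0, 7, 2, 3, 4, 16, 13, 6, 8, 12, 10, 11, 5, 9, 14, 15, 1]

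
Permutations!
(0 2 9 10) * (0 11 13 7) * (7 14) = [2, 1, 9, 3, 4, 5, 6, 0, 8, 10, 11, 13, 12, 14, 7] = (0 2 9 10 11 13 14 7)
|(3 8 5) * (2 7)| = 6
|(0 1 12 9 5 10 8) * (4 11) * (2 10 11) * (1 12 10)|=|(0 12 9 5 11 4 2 1 10 8)|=10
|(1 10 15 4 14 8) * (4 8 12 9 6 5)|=|(1 10 15 8)(4 14 12 9 6 5)|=12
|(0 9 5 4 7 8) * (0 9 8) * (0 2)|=|(0 8 9 5 4 7 2)|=7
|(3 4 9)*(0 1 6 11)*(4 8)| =|(0 1 6 11)(3 8 4 9)| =4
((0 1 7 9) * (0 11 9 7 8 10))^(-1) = (0 10 8 1)(9 11)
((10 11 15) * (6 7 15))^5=(15)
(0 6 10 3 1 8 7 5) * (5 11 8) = (0 6 10 3 1 5)(7 11 8) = [6, 5, 2, 1, 4, 0, 10, 11, 7, 9, 3, 8]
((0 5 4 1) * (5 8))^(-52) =((0 8 5 4 1))^(-52) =(0 4 8 1 5)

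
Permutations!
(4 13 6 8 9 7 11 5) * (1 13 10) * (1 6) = (1 13)(4 10 6 8 9 7 11 5) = [0, 13, 2, 3, 10, 4, 8, 11, 9, 7, 6, 5, 12, 1]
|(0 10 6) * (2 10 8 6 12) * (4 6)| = 12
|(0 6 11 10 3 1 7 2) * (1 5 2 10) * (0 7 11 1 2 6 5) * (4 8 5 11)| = |(0 11 2 7 10 3)(1 4 8 5 6)| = 30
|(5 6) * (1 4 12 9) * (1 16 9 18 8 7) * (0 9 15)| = 12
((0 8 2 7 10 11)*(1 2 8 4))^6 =(0 11 10 7 2 1 4)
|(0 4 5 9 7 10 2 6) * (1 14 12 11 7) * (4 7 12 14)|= 20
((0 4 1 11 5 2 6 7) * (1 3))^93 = ((0 4 3 1 11 5 2 6 7))^93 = (0 1 2)(3 5 7)(4 11 6)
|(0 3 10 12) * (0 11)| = |(0 3 10 12 11)| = 5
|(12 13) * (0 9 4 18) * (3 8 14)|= 12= |(0 9 4 18)(3 8 14)(12 13)|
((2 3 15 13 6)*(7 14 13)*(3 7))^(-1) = ((2 7 14 13 6)(3 15))^(-1) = (2 6 13 14 7)(3 15)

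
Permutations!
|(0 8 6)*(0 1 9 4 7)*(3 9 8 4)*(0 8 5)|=14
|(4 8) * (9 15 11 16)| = 4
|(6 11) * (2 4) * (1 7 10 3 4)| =6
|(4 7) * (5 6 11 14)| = 4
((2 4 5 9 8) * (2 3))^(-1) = (2 3 8 9 5 4)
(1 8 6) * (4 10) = (1 8 6)(4 10) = [0, 8, 2, 3, 10, 5, 1, 7, 6, 9, 4]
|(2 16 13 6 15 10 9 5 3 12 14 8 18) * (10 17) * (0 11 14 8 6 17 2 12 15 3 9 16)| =84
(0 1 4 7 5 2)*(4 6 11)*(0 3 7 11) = [1, 6, 3, 7, 11, 2, 0, 5, 8, 9, 10, 4] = (0 1 6)(2 3 7 5)(4 11)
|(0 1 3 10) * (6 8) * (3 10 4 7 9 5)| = 30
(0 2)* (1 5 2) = (0 1 5 2) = [1, 5, 0, 3, 4, 2]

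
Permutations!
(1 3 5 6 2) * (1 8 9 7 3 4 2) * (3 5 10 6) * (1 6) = (1 4 2 8 9 7 5 3 10) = [0, 4, 8, 10, 2, 3, 6, 5, 9, 7, 1]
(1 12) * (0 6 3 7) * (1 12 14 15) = (0 6 3 7)(1 14 15) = [6, 14, 2, 7, 4, 5, 3, 0, 8, 9, 10, 11, 12, 13, 15, 1]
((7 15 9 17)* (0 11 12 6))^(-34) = ((0 11 12 6)(7 15 9 17))^(-34) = (0 12)(6 11)(7 9)(15 17)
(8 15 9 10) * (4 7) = (4 7)(8 15 9 10) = [0, 1, 2, 3, 7, 5, 6, 4, 15, 10, 8, 11, 12, 13, 14, 9]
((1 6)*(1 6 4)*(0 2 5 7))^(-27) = (0 2 5 7)(1 4)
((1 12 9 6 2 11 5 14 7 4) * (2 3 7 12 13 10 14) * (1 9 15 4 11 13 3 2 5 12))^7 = (1 9 3 6 7 2 11 13 12 10 15 14 4)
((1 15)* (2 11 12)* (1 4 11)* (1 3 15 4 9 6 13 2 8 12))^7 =(1 4 11)(2 3 15 9 6 13)(8 12)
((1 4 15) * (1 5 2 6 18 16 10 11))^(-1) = (1 11 10 16 18 6 2 5 15 4)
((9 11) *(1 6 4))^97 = ((1 6 4)(9 11))^97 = (1 6 4)(9 11)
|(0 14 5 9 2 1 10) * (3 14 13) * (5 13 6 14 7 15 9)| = |(0 6 14 13 3 7 15 9 2 1 10)| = 11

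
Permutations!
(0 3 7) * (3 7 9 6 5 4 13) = (0 7)(3 9 6 5 4 13) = [7, 1, 2, 9, 13, 4, 5, 0, 8, 6, 10, 11, 12, 3]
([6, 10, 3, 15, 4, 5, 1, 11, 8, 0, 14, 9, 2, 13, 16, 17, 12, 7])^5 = [16, 2, 11, 9, 4, 5, 12, 1, 8, 14, 3, 10, 7, 13, 15, 0, 17, 6]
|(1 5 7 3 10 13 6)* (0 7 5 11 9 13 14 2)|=|(0 7 3 10 14 2)(1 11 9 13 6)|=30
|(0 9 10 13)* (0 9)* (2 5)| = 6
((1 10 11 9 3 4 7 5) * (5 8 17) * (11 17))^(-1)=(1 5 17 10)(3 9 11 8 7 4)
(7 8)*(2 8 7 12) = (2 8 12) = [0, 1, 8, 3, 4, 5, 6, 7, 12, 9, 10, 11, 2]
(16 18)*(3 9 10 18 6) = (3 9 10 18 16 6) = [0, 1, 2, 9, 4, 5, 3, 7, 8, 10, 18, 11, 12, 13, 14, 15, 6, 17, 16]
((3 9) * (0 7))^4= ((0 7)(3 9))^4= (9)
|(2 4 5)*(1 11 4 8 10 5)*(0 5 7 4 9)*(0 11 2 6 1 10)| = |(0 5 6 1 2 8)(4 10 7)(9 11)| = 6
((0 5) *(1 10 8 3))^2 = ((0 5)(1 10 8 3))^2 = (1 8)(3 10)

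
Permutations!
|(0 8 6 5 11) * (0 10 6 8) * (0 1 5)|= |(0 1 5 11 10 6)|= 6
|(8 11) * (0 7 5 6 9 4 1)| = 14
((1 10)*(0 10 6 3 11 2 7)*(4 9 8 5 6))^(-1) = (0 7 2 11 3 6 5 8 9 4 1 10)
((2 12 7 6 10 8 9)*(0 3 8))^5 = ((0 3 8 9 2 12 7 6 10))^5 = (0 12 3 7 8 6 9 10 2)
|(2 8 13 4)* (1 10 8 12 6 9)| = 9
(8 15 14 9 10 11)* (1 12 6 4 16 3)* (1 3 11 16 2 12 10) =(1 10 16 11 8 15 14 9)(2 12 6 4) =[0, 10, 12, 3, 2, 5, 4, 7, 15, 1, 16, 8, 6, 13, 9, 14, 11]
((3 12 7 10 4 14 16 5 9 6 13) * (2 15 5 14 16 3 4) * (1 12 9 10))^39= (2 10 5 15)(3 4 9 16 6 14 13)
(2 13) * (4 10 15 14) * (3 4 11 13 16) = (2 16 3 4 10 15 14 11 13) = [0, 1, 16, 4, 10, 5, 6, 7, 8, 9, 15, 13, 12, 2, 11, 14, 3]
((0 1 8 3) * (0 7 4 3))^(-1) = (0 8 1)(3 4 7)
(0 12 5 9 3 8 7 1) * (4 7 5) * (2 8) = (0 12 4 7 1)(2 8 5 9 3) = [12, 0, 8, 2, 7, 9, 6, 1, 5, 3, 10, 11, 4]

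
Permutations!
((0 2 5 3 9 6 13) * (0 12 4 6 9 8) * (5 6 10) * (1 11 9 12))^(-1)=(0 8 3 5 10 4 12 9 11 1 13 6 2)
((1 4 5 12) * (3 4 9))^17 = ((1 9 3 4 5 12))^17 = (1 12 5 4 3 9)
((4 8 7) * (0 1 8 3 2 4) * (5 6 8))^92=(0 5 8)(1 6 7)(2 3 4)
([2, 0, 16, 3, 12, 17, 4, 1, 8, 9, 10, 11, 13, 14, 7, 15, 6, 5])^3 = (0 6 13 1 16 12 7 2 4 14)(5 17)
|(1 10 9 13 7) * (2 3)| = 10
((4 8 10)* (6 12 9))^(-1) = (4 10 8)(6 9 12) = ((4 8 10)(6 12 9))^(-1)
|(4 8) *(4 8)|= 1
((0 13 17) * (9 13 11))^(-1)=(0 17 13 9 11)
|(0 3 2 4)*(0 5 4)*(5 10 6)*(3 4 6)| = 10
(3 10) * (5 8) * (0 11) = (0 11)(3 10)(5 8) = [11, 1, 2, 10, 4, 8, 6, 7, 5, 9, 3, 0]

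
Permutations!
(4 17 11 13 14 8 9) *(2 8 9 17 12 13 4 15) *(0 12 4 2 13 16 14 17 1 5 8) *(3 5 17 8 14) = (0 12 16 3 5 14 9 15 13 8 1 17 11 2) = [12, 17, 0, 5, 4, 14, 6, 7, 1, 15, 10, 2, 16, 8, 9, 13, 3, 11]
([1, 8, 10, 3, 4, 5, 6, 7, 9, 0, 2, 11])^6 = [8, 9, 2, 3, 4, 5, 6, 7, 0, 1, 10, 11]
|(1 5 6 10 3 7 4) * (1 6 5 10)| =|(1 10 3 7 4 6)| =6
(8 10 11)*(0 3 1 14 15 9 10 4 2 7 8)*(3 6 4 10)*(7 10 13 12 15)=(0 6 4 2 10 11)(1 14 7 8 13 12 15 9 3)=[6, 14, 10, 1, 2, 5, 4, 8, 13, 3, 11, 0, 15, 12, 7, 9]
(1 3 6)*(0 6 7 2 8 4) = [6, 3, 8, 7, 0, 5, 1, 2, 4] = (0 6 1 3 7 2 8 4)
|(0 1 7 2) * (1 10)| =5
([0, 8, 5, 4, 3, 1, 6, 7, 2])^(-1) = [0, 5, 8, 4, 3, 2, 6, 7, 1]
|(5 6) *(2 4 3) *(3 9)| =|(2 4 9 3)(5 6)| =4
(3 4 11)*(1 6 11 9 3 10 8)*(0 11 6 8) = (0 11 10)(1 8)(3 4 9) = [11, 8, 2, 4, 9, 5, 6, 7, 1, 3, 0, 10]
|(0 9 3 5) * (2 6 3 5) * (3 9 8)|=7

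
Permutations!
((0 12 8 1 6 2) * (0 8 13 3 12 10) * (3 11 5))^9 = (0 10)(1 6 2 8)(3 5 11 13 12)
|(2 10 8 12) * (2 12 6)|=4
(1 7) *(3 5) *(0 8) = (0 8)(1 7)(3 5) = [8, 7, 2, 5, 4, 3, 6, 1, 0]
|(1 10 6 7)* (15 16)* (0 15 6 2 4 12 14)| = |(0 15 16 6 7 1 10 2 4 12 14)| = 11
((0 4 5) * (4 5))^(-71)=((0 5))^(-71)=(0 5)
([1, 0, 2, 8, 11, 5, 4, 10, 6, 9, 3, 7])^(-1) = (0 1)(3 10 7 11 4 6 8)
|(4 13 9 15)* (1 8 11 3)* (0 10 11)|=|(0 10 11 3 1 8)(4 13 9 15)|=12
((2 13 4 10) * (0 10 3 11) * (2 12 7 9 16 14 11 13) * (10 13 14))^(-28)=((0 13 4 3 14 11)(7 9 16 10 12))^(-28)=(0 4 14)(3 11 13)(7 16 12 9 10)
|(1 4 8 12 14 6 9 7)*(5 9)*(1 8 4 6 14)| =|(14)(1 6 5 9 7 8 12)| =7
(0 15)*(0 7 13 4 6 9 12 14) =[15, 1, 2, 3, 6, 5, 9, 13, 8, 12, 10, 11, 14, 4, 0, 7] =(0 15 7 13 4 6 9 12 14)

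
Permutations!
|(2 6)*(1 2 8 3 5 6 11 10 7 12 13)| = |(1 2 11 10 7 12 13)(3 5 6 8)| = 28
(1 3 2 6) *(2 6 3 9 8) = [0, 9, 3, 6, 4, 5, 1, 7, 2, 8] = (1 9 8 2 3 6)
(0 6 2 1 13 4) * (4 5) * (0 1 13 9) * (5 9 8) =[6, 8, 13, 3, 1, 4, 2, 7, 5, 0, 10, 11, 12, 9] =(0 6 2 13 9)(1 8 5 4)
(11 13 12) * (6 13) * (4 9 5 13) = [0, 1, 2, 3, 9, 13, 4, 7, 8, 5, 10, 6, 11, 12] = (4 9 5 13 12 11 6)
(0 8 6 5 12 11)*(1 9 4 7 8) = (0 1 9 4 7 8 6 5 12 11) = [1, 9, 2, 3, 7, 12, 5, 8, 6, 4, 10, 0, 11]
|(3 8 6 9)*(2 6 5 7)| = 7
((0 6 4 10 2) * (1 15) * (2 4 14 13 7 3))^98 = (15)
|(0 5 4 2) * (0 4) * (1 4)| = 6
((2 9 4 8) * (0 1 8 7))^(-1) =((0 1 8 2 9 4 7))^(-1) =(0 7 4 9 2 8 1)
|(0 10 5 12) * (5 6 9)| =|(0 10 6 9 5 12)| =6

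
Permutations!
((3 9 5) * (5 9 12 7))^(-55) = ((3 12 7 5))^(-55) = (3 12 7 5)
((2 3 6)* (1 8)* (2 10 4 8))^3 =(1 6 8 3 4 2 10) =((1 2 3 6 10 4 8))^3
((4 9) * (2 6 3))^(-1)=((2 6 3)(4 9))^(-1)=(2 3 6)(4 9)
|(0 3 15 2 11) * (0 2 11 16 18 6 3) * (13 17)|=14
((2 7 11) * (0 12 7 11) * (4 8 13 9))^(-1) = (0 7 12)(2 11)(4 9 13 8)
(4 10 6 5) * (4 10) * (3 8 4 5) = (3 8 4 5 10 6) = [0, 1, 2, 8, 5, 10, 3, 7, 4, 9, 6]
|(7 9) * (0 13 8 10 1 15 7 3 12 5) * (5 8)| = |(0 13 5)(1 15 7 9 3 12 8 10)| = 24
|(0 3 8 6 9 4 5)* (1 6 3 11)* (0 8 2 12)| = 11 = |(0 11 1 6 9 4 5 8 3 2 12)|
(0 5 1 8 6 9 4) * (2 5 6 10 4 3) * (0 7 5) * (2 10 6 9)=(0 9 3 10 4 7 5 1 8 6 2)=[9, 8, 0, 10, 7, 1, 2, 5, 6, 3, 4]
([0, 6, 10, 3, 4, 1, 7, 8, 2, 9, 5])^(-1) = (1 5 10 2 8 7 6)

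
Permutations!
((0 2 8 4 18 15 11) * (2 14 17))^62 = ((0 14 17 2 8 4 18 15 11))^62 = (0 11 15 18 4 8 2 17 14)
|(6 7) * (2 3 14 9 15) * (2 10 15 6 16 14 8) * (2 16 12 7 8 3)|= 10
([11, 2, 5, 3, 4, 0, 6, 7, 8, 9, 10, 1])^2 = [1, 5, 0, 3, 4, 11, 6, 7, 8, 9, 10, 2]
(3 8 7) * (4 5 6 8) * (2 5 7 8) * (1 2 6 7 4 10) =(1 2 5 7 3 10) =[0, 2, 5, 10, 4, 7, 6, 3, 8, 9, 1]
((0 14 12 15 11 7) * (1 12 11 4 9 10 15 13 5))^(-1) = (0 7 11 14)(1 5 13 12)(4 15 10 9)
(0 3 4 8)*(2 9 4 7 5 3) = [2, 1, 9, 7, 8, 3, 6, 5, 0, 4] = (0 2 9 4 8)(3 7 5)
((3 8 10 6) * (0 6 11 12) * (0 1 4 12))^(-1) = ((0 6 3 8 10 11)(1 4 12))^(-1) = (0 11 10 8 3 6)(1 12 4)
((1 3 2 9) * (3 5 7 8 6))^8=((1 5 7 8 6 3 2 9))^8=(9)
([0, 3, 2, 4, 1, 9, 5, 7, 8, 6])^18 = (9)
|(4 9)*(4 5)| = 3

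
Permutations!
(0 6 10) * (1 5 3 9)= (0 6 10)(1 5 3 9)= [6, 5, 2, 9, 4, 3, 10, 7, 8, 1, 0]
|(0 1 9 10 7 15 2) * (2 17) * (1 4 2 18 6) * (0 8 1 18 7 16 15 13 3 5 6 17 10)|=42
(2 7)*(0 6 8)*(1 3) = [6, 3, 7, 1, 4, 5, 8, 2, 0] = (0 6 8)(1 3)(2 7)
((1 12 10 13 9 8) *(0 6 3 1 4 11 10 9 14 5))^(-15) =(0 14 10 4 9 1 6 5 13 11 8 12 3)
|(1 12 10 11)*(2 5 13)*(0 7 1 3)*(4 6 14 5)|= 42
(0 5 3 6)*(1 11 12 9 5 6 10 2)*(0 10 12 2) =(0 6 10)(1 11 2)(3 12 9 5) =[6, 11, 1, 12, 4, 3, 10, 7, 8, 5, 0, 2, 9]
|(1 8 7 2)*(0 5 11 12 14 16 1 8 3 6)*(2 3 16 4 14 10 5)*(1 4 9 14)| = |(0 2 8 7 3 6)(1 16 4)(5 11 12 10)(9 14)| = 12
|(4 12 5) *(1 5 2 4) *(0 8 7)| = |(0 8 7)(1 5)(2 4 12)| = 6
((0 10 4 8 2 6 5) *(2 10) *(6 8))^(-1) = (0 5 6 4 10 8 2)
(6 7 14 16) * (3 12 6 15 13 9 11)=(3 12 6 7 14 16 15 13 9 11)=[0, 1, 2, 12, 4, 5, 7, 14, 8, 11, 10, 3, 6, 9, 16, 13, 15]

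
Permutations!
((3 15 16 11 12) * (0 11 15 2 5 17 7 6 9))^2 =((0 11 12 3 2 5 17 7 6 9)(15 16))^2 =(0 12 2 17 6)(3 5 7 9 11)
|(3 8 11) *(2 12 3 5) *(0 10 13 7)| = 12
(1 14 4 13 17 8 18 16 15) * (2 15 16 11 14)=(1 2 15)(4 13 17 8 18 11 14)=[0, 2, 15, 3, 13, 5, 6, 7, 18, 9, 10, 14, 12, 17, 4, 1, 16, 8, 11]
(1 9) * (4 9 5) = (1 5 4 9) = [0, 5, 2, 3, 9, 4, 6, 7, 8, 1]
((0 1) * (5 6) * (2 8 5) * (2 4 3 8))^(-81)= (0 1)(3 4 6 5 8)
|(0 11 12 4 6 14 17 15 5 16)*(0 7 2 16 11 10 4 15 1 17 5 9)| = |(0 10 4 6 14 5 11 12 15 9)(1 17)(2 16 7)| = 30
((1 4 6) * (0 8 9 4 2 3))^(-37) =((0 8 9 4 6 1 2 3))^(-37) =(0 4 2 8 6 3 9 1)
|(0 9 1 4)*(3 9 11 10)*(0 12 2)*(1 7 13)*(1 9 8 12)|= 42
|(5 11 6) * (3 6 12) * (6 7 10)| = |(3 7 10 6 5 11 12)| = 7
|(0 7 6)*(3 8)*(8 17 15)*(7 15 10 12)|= 9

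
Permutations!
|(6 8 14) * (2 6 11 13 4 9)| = 8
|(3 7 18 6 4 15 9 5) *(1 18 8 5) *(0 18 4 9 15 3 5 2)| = 10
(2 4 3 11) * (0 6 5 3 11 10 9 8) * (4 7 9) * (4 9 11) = (0 6 5 3 10 9 8)(2 7 11) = [6, 1, 7, 10, 4, 3, 5, 11, 0, 8, 9, 2]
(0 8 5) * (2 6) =(0 8 5)(2 6) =[8, 1, 6, 3, 4, 0, 2, 7, 5]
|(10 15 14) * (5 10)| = 4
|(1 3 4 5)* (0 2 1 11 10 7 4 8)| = |(0 2 1 3 8)(4 5 11 10 7)| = 5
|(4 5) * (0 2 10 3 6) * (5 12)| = |(0 2 10 3 6)(4 12 5)| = 15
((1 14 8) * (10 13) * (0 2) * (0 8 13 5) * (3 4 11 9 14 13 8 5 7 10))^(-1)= ((0 2 5)(1 13 3 4 11 9 14 8)(7 10))^(-1)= (0 5 2)(1 8 14 9 11 4 3 13)(7 10)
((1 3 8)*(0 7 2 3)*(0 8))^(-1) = (0 3 2 7)(1 8)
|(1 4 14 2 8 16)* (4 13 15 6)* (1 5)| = 10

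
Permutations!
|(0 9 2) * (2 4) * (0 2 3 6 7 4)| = 4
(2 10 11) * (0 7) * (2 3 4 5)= [7, 1, 10, 4, 5, 2, 6, 0, 8, 9, 11, 3]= (0 7)(2 10 11 3 4 5)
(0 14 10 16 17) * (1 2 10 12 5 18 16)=(0 14 12 5 18 16 17)(1 2 10)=[14, 2, 10, 3, 4, 18, 6, 7, 8, 9, 1, 11, 5, 13, 12, 15, 17, 0, 16]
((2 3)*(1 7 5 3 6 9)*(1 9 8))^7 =(9)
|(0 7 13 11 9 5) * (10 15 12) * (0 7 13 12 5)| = 20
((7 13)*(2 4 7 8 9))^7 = (2 4 7 13 8 9)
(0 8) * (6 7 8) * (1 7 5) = (0 6 5 1 7 8) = [6, 7, 2, 3, 4, 1, 5, 8, 0]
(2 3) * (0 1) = (0 1)(2 3) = [1, 0, 3, 2]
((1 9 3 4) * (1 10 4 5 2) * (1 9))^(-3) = (2 9 3 5)(4 10)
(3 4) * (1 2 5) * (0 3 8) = (0 3 4 8)(1 2 5) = [3, 2, 5, 4, 8, 1, 6, 7, 0]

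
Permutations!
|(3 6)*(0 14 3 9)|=|(0 14 3 6 9)|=5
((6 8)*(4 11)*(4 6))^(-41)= ((4 11 6 8))^(-41)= (4 8 6 11)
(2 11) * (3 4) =[0, 1, 11, 4, 3, 5, 6, 7, 8, 9, 10, 2] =(2 11)(3 4)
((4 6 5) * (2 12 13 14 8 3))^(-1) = ((2 12 13 14 8 3)(4 6 5))^(-1) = (2 3 8 14 13 12)(4 5 6)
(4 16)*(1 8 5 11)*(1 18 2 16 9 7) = (1 8 5 11 18 2 16 4 9 7) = [0, 8, 16, 3, 9, 11, 6, 1, 5, 7, 10, 18, 12, 13, 14, 15, 4, 17, 2]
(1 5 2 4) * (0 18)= (0 18)(1 5 2 4)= [18, 5, 4, 3, 1, 2, 6, 7, 8, 9, 10, 11, 12, 13, 14, 15, 16, 17, 0]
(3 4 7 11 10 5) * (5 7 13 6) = (3 4 13 6 5)(7 11 10) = [0, 1, 2, 4, 13, 3, 5, 11, 8, 9, 7, 10, 12, 6]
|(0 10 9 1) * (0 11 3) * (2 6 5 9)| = 9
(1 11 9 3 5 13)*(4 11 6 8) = [0, 6, 2, 5, 11, 13, 8, 7, 4, 3, 10, 9, 12, 1] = (1 6 8 4 11 9 3 5 13)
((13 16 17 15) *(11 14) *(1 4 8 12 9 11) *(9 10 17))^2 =((1 4 8 12 10 17 15 13 16 9 11 14))^2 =(1 8 10 15 16 11)(4 12 17 13 9 14)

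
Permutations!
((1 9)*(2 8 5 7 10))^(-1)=(1 9)(2 10 7 5 8)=((1 9)(2 8 5 7 10))^(-1)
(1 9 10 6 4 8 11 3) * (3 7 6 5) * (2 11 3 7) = (1 9 10 5 7 6 4 8 3)(2 11) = [0, 9, 11, 1, 8, 7, 4, 6, 3, 10, 5, 2]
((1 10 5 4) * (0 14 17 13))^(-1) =((0 14 17 13)(1 10 5 4))^(-1) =(0 13 17 14)(1 4 5 10)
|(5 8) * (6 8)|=|(5 6 8)|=3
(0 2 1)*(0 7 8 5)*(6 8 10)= (0 2 1 7 10 6 8 5)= [2, 7, 1, 3, 4, 0, 8, 10, 5, 9, 6]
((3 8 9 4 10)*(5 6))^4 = (3 10 4 9 8)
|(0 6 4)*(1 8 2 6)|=6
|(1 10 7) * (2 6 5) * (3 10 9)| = 15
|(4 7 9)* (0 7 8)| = |(0 7 9 4 8)| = 5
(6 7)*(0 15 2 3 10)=[15, 1, 3, 10, 4, 5, 7, 6, 8, 9, 0, 11, 12, 13, 14, 2]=(0 15 2 3 10)(6 7)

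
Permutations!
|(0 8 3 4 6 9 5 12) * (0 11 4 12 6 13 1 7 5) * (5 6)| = |(0 8 3 12 11 4 13 1 7 6 9)| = 11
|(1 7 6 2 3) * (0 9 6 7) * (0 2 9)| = 6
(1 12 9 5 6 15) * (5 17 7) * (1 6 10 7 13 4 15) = [0, 12, 2, 3, 15, 10, 1, 5, 8, 17, 7, 11, 9, 4, 14, 6, 16, 13] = (1 12 9 17 13 4 15 6)(5 10 7)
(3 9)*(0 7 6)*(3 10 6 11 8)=(0 7 11 8 3 9 10 6)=[7, 1, 2, 9, 4, 5, 0, 11, 3, 10, 6, 8]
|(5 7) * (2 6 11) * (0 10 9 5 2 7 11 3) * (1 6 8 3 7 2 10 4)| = 12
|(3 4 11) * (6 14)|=|(3 4 11)(6 14)|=6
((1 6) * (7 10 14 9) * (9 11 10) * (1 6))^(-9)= ((7 9)(10 14 11))^(-9)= (14)(7 9)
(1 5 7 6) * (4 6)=(1 5 7 4 6)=[0, 5, 2, 3, 6, 7, 1, 4]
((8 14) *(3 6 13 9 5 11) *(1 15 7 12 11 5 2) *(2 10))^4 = ((1 15 7 12 11 3 6 13 9 10 2)(8 14))^4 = (1 11 9 15 3 10 7 6 2 12 13)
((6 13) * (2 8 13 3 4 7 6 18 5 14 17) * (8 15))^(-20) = ((2 15 8 13 18 5 14 17)(3 4 7 6))^(-20) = (2 18)(5 15)(8 14)(13 17)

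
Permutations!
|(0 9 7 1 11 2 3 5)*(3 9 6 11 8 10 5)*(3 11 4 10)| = |(0 6 4 10 5)(1 8 3 11 2 9 7)| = 35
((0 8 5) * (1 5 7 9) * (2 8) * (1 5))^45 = (0 7)(2 9)(5 8)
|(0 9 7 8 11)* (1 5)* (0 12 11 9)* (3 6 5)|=12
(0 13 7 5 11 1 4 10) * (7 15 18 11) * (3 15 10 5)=(0 13 10)(1 4 5 7 3 15 18 11)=[13, 4, 2, 15, 5, 7, 6, 3, 8, 9, 0, 1, 12, 10, 14, 18, 16, 17, 11]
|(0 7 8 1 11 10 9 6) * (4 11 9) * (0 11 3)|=10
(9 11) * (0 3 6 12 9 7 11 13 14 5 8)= (0 3 6 12 9 13 14 5 8)(7 11)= [3, 1, 2, 6, 4, 8, 12, 11, 0, 13, 10, 7, 9, 14, 5]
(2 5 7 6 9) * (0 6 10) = [6, 1, 5, 3, 4, 7, 9, 10, 8, 2, 0] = (0 6 9 2 5 7 10)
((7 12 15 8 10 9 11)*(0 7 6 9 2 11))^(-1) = ((0 7 12 15 8 10 2 11 6 9))^(-1) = (0 9 6 11 2 10 8 15 12 7)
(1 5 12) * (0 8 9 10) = (0 8 9 10)(1 5 12) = [8, 5, 2, 3, 4, 12, 6, 7, 9, 10, 0, 11, 1]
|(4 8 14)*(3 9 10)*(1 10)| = |(1 10 3 9)(4 8 14)| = 12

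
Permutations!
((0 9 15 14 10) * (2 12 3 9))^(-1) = ((0 2 12 3 9 15 14 10))^(-1) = (0 10 14 15 9 3 12 2)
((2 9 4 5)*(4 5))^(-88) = (2 5 9)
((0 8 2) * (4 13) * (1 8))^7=((0 1 8 2)(4 13))^7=(0 2 8 1)(4 13)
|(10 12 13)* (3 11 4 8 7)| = 15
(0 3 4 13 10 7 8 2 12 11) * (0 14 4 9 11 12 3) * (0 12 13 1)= [12, 0, 3, 9, 1, 5, 6, 8, 2, 11, 7, 14, 13, 10, 4]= (0 12 13 10 7 8 2 3 9 11 14 4 1)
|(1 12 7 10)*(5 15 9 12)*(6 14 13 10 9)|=21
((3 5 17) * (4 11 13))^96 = ((3 5 17)(4 11 13))^96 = (17)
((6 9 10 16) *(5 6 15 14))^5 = (5 15 10 6 14 16 9)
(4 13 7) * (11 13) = (4 11 13 7) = [0, 1, 2, 3, 11, 5, 6, 4, 8, 9, 10, 13, 12, 7]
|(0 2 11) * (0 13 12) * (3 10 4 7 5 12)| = 10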